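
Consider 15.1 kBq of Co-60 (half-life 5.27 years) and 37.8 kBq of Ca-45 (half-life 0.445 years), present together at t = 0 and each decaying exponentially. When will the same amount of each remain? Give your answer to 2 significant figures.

Set 15.1·(1/2)^(t/5.27) = 37.8·(1/2)^(t/0.445).
Taking log₂: log₂(15.1/37.8) = t·(1/5.27 − 1/0.445).
log₂(0.39947) = -1.3238; 1/5.27 − 1/0.445 = -2.0574.
t = -1.3238 / -2.0574 ≈ 0.64344 years.

0.64 years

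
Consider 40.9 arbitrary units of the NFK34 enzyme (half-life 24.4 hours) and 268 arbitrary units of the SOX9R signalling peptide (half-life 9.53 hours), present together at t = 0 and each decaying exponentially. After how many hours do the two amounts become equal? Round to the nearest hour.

Set 40.9·(1/2)^(t/24.4) = 268·(1/2)^(t/9.53).
Taking log₂: log₂(40.9/268) = t·(1/24.4 − 1/9.53).
log₂(0.15261) = -2.7121; 1/24.4 − 1/9.53 = -0.063948.
t = -2.7121 / -0.063948 ≈ 42.41 hours.

42 hours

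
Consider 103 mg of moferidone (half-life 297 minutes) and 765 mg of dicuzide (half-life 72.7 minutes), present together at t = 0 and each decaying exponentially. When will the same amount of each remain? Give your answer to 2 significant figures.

280 minutes

Set 103·(1/2)^(t/297) = 765·(1/2)^(t/72.7).
Taking log₂: log₂(103/765) = t·(1/297 − 1/72.7).
log₂(0.13464) = -2.8928; 1/297 − 1/72.7 = -0.010388.
t = -2.8928 / -0.010388 ≈ 278.47 minutes.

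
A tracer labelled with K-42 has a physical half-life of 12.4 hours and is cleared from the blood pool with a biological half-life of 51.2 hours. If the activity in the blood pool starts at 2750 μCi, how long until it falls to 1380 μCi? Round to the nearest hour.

1/t_eff = 1/t_phys + 1/t_biol = 1/12.4 + 1/51.2 = 0.10018 per hour.
t_eff = 12.4 × 51.2 / (12.4 + 51.2) ≈ 9.9824 hours.
n = log₂(2750/1380) ≈ 0.99476; t = 0.99476 × 9.9824 ≈ 9.9301 hours.

10 hours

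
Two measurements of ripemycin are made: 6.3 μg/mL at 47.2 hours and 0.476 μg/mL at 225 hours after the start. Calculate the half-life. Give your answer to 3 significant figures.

47.7 hours

Over Δt = 225 − 47.2 = 177.8 hours, the level fell by a factor of 6.3/0.476 ≈ 13.235.
n = log₂(13.235) ≈ 3.7263 half-lives, so t½ = 177.8/3.7263 ≈ 47.715 hours.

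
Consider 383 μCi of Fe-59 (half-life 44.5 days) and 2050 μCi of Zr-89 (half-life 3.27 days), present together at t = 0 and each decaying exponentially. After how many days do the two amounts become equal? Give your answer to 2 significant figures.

Set 383·(1/2)^(t/44.5) = 2050·(1/2)^(t/3.27).
Taking log₂: log₂(383/2050) = t·(1/44.5 − 1/3.27).
log₂(0.18683) = -2.4202; 1/44.5 − 1/3.27 = -0.28334.
t = -2.4202 / -0.28334 ≈ 8.5418 days.

8.5 days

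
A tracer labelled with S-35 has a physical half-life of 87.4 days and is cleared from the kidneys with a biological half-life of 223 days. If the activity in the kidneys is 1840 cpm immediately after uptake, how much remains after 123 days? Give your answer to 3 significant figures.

1/t_eff = 1/t_phys + 1/t_biol = 1/87.4 + 1/223 = 0.015926 per day.
t_eff = 87.4 × 223 / (87.4 + 223) ≈ 62.791 days.
Remaining = 1840 × (1/2)^(123/62.791) = 1840 × (1/2)^1.9589 ≈ 473.3 cpm.

473 cpm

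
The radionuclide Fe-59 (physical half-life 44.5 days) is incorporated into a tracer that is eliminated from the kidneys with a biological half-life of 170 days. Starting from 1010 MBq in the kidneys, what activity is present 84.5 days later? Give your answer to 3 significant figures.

192 MBq

1/t_eff = 1/t_phys + 1/t_biol = 1/44.5 + 1/170 = 0.028354 per day.
t_eff = 44.5 × 170 / (44.5 + 170) ≈ 35.268 days.
Remaining = 1010 × (1/2)^(84.5/35.268) = 1010 × (1/2)^2.3959 ≈ 191.9 MBq.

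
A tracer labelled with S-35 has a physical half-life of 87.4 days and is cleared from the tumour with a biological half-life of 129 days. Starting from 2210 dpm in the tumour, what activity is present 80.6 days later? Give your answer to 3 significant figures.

756 dpm

1/t_eff = 1/t_phys + 1/t_biol = 1/87.4 + 1/129 = 0.019194 per day.
t_eff = 87.4 × 129 / (87.4 + 129) ≈ 52.101 days.
Remaining = 2210 × (1/2)^(80.6/52.101) = 2210 × (1/2)^1.547 ≈ 756.31 dpm.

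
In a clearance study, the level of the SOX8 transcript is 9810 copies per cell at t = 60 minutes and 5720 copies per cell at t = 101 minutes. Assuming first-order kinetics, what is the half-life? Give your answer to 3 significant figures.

52.7 minutes

Over Δt = 101 − 60 = 41 minutes, the level fell by a factor of 9810/5720 ≈ 1.715.
n = log₂(1.715) ≈ 0.77824 half-lives, so t½ = 41/0.77824 ≈ 52.683 minutes.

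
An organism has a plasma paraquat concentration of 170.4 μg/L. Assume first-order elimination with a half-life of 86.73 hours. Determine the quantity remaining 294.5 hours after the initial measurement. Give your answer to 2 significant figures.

Number of half-lives: n = 294.5/86.73 ≈ 3.3956.
Remaining = 170.4 × (1/2)^3.3956 = 170.4 × 0.095022 ≈ 16.192 μg/L.

16 μg/L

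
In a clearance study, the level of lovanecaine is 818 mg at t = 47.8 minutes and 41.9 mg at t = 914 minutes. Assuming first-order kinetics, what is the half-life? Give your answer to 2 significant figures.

Over Δt = 914 − 47.8 = 866.2 minutes, the level fell by a factor of 818/41.9 ≈ 19.523.
n = log₂(19.523) ≈ 4.2871 half-lives, so t½ = 866.2/4.2871 ≈ 202.05 minutes.

200 minutes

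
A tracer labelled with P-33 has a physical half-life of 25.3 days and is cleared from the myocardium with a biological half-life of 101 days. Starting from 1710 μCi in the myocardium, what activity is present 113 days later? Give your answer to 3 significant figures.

35.6 μCi

1/t_eff = 1/t_phys + 1/t_biol = 1/25.3 + 1/101 = 0.049427 per day.
t_eff = 25.3 × 101 / (25.3 + 101) ≈ 20.232 days.
Remaining = 1710 × (1/2)^(113/20.232) = 1710 × (1/2)^5.5852 ≈ 35.619 μCi.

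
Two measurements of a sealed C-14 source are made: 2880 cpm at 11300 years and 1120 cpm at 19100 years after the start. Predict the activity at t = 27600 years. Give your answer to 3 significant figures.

Over Δt = 19100 − 11300 = 7800 years, the level fell by a factor of 2880/1120 ≈ 2.5714.
n = log₂(2.5714) ≈ 1.3626 half-lives, so t½ = 7800/1.3626 ≈ 5724.5 years.
From t = 19100 to t = 27600: 1120 × (1/2)^((27600−19100)/5724.5) ≈ 400.16 cpm.

400 cpm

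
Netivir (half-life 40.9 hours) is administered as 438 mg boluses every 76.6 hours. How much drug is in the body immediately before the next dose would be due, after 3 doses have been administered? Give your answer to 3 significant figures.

The 3 doses were given 229.8, 153.2, 76.6 hours ago.
Total = 438·(1/2)^(229.8/40.9) + 438·(1/2)^(153.2/40.9) + 438·(1/2)^(76.6/40.9)
      = 8.9148 + 32.651 + 119.59 ≈ 161.15 mg.

161 mg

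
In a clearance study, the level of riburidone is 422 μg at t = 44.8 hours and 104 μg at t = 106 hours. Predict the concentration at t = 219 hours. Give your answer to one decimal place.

Over Δt = 106 − 44.8 = 61.2 hours, the level fell by a factor of 422/104 ≈ 4.0577.
n = log₂(4.0577) ≈ 2.0207 half-lives, so t½ = 61.2/2.0207 ≈ 30.287 hours.
From t = 106 to t = 219: 104 × (1/2)^((219−106)/30.287) ≈ 7.8326 μg.

7.8 μg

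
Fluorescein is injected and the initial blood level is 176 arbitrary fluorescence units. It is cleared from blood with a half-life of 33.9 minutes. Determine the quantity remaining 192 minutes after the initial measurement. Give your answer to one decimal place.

3.5 arbitrary fluorescence units

Number of half-lives: n = 192/33.9 ≈ 5.6637.
Remaining = 176 × (1/2)^5.6637 = 176 × 0.019727 ≈ 3.4719 arbitrary fluorescence units.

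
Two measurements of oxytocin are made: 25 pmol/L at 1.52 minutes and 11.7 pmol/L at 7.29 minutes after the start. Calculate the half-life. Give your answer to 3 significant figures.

5.27 minutes

Over Δt = 7.29 − 1.52 = 5.77 minutes, the level fell by a factor of 25/11.7 ≈ 2.1368.
n = log₂(2.1368) ≈ 1.0954 half-lives, so t½ = 5.77/1.0954 ≈ 5.2674 minutes.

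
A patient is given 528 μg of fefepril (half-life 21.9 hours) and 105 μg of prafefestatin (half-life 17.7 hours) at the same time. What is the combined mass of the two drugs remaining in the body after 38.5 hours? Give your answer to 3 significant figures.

fefepril: 528 × (1/2)^(38.5/21.9) = 528 × (1/2)^1.758 ≈ 156.11 μg.
prafefestatin: 105 × (1/2)^(38.5/17.7) = 105 × (1/2)^2.1751 ≈ 23.249 μg.
Total = 156.11 + 23.249 ≈ 179.36 μg.

179 μg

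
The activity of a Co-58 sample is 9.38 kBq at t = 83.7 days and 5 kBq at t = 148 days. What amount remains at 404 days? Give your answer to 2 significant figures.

Over Δt = 148 − 83.7 = 64.3 days, the level fell by a factor of 9.38/5 ≈ 1.876.
n = log₂(1.876) ≈ 0.90766 half-lives, so t½ = 64.3/0.90766 ≈ 70.842 days.
From t = 148 to t = 404: 5 × (1/2)^((404−148)/70.842) ≈ 0.40845 kBq.

0.41 kBq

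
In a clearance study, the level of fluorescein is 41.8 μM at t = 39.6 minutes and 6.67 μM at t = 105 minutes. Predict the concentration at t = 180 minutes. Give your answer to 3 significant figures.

0.813 μM

Over Δt = 105 − 39.6 = 65.4 minutes, the level fell by a factor of 41.8/6.67 ≈ 6.2669.
n = log₂(6.2669) ≈ 2.6477 half-lives, so t½ = 65.4/2.6477 ≈ 24.7 minutes.
From t = 105 to t = 180: 6.67 × (1/2)^((180−105)/24.7) ≈ 0.81297 μM.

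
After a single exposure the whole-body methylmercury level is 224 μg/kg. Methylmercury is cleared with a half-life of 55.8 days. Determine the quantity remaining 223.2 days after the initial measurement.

Elapsed time is 4 half-lives (223.2/55.8).
Each half-life halves the amount: 224 × (1/2)^4 = 224/16 = 14 μg/kg.

14 μg/kg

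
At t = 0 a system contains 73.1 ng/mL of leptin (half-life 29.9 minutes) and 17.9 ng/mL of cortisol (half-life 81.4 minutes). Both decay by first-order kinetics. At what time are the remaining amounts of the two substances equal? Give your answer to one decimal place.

95.9 minutes

Set 73.1·(1/2)^(t/29.9) = 17.9·(1/2)^(t/81.4).
Taking log₂: log₂(73.1/17.9) = t·(1/29.9 − 1/81.4).
log₂(4.0838) = 2.0299; 1/29.9 − 1/81.4 = 0.02116.
t = 2.0299 / 0.02116 ≈ 95.932 minutes.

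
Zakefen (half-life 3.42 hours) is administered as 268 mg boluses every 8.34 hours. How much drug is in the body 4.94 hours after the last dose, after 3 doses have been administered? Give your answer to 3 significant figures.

120 mg

The 3 doses were given 21.62, 13.28, 4.94 hours ago.
Total = 268·(1/2)^(21.62/3.42) + 268·(1/2)^(13.28/3.42) + 268·(1/2)^(4.94/3.42)
      = 3.3507 + 18.164 + 98.472 ≈ 119.99 mg.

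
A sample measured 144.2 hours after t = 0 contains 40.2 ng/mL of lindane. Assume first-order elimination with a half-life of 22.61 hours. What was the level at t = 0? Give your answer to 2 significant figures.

3300 ng/mL

Number of half-lives elapsed: n = 144.2/22.61 ≈ 6.3777.
A₀ = A × 2^n = 40.2 × 2^6.3777 = 40.2 × 83.154 ≈ 3342.8 ng/mL.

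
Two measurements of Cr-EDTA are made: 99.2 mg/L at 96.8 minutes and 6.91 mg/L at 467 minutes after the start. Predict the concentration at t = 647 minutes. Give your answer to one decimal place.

Over Δt = 467 − 96.8 = 370.2 minutes, the level fell by a factor of 99.2/6.91 ≈ 14.356.
n = log₂(14.356) ≈ 3.8436 half-lives, so t½ = 370.2/3.8436 ≈ 96.316 minutes.
From t = 467 to t = 647: 6.91 × (1/2)^((647−467)/96.316) ≈ 1.8919 mg/L.

1.9 mg/L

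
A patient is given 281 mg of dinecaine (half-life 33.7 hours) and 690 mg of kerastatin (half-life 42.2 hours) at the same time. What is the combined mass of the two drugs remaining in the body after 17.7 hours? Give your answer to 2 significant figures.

dinecaine: 281 × (1/2)^(17.7/33.7) = 281 × (1/2)^0.52522 ≈ 195.25 mg.
kerastatin: 690 × (1/2)^(17.7/42.2) = 690 × (1/2)^0.41943 ≈ 515.93 mg.
Total = 195.25 + 515.93 ≈ 711.18 mg.

710 mg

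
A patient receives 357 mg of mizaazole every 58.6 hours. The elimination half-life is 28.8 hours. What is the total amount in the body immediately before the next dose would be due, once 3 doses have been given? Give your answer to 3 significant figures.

114 mg

The 3 doses were given 175.8, 117.2, 58.6 hours ago.
Total = 357·(1/2)^(175.8/28.8) + 357·(1/2)^(117.2/28.8) + 357·(1/2)^(58.6/28.8)
      = 5.1896 + 21.264 + 87.128 ≈ 113.58 mg.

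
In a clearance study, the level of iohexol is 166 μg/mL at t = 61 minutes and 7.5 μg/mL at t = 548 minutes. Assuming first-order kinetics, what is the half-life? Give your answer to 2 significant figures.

Over Δt = 548 − 61 = 487 minutes, the level fell by a factor of 166/7.5 ≈ 22.133.
n = log₂(22.133) ≈ 4.4681 half-lives, so t½ = 487/4.4681 ≈ 108.99 minutes.

110 minutes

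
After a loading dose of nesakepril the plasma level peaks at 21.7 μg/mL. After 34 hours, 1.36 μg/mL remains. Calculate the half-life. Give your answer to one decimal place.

A/A₀ = 1.36/21.7 ≈ 0.062673.
n = log₂(15.956) ≈ 3.996 half-lives elapsed in 34 hours.
t½ = 34/3.996 ≈ 8.5085 hours.

8.5 hours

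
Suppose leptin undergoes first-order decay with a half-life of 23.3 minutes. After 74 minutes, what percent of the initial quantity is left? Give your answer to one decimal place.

n = 74/23.3 ≈ 3.176 half-lives.
Fraction remaining = (1/2)^3.176 ≈ 0.11065, i.e. 11.065%.

11.1%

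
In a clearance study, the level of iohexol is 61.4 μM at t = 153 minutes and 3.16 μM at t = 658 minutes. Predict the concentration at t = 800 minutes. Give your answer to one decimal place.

Over Δt = 658 − 153 = 505 minutes, the level fell by a factor of 61.4/3.16 ≈ 19.43.
n = log₂(19.43) ≈ 4.2802 half-lives, so t½ = 505/4.2802 ≈ 117.98 minutes.
From t = 658 to t = 800: 3.16 × (1/2)^((800−658)/117.98) ≈ 1.3721 μM.

1.4 μM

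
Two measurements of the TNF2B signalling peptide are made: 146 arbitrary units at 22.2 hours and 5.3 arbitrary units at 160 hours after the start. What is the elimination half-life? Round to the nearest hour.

Over Δt = 160 − 22.2 = 137.8 hours, the level fell by a factor of 146/5.3 ≈ 27.547.
n = log₂(27.547) ≈ 4.7838 half-lives, so t½ = 137.8/4.7838 ≈ 28.805 hours.

29 hours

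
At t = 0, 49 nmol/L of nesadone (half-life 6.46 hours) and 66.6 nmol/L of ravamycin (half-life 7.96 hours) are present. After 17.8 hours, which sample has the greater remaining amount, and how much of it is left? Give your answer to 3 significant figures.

nesadone: 49 × (1/2)^2.7554 ≈ 7.2566 nmol/L.
ravamycin: 66.6 × (1/2)^2.2362 ≈ 14.136 nmol/L.
Ravamycin has more remaining, at ≈ 14.136 nmol/L.

ravamycin, 14.1 nmol/L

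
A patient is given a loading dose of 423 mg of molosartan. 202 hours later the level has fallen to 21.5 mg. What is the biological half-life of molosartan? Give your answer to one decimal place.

A/A₀ = 21.5/423 ≈ 0.050827.
n = log₂(19.674) ≈ 4.2982 half-lives elapsed in 202 hours.
t½ = 202/4.2982 ≈ 46.996 hours.

47.0 hours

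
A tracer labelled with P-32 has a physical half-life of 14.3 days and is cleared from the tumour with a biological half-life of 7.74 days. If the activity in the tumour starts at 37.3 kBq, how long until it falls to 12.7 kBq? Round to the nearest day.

1/t_eff = 1/t_phys + 1/t_biol = 1/14.3 + 1/7.74 = 0.19913 per day.
t_eff = 14.3 × 7.74 / (14.3 + 7.74) ≈ 5.0219 days.
n = log₂(37.3/12.7) ≈ 1.5543; t = 1.5543 × 5.0219 ≈ 7.8057 days.

8 days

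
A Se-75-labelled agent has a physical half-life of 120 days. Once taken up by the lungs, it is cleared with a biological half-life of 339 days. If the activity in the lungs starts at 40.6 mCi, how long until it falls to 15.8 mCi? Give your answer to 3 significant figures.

1/t_eff = 1/t_phys + 1/t_biol = 1/120 + 1/339 = 0.011283 per day.
t_eff = 120 × 339 / (120 + 339) ≈ 88.627 days.
n = log₂(40.6/15.8) ≈ 1.3616; t = 1.3616 × 88.627 ≈ 120.67 days.

121 days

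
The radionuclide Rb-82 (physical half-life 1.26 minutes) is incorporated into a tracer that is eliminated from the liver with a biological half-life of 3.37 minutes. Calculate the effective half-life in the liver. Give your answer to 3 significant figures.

1/t_eff = 1/t_phys + 1/t_biol = 1/1.26 + 1/3.37 = 1.0904 per minute.
t_eff = 1.26 × 3.37 / (1.26 + 3.37) ≈ 0.91711 minutes.

0.917 minutes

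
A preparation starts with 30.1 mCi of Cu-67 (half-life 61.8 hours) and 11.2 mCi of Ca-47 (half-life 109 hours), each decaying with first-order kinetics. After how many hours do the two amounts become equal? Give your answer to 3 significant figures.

Set 30.1·(1/2)^(t/61.8) = 11.2·(1/2)^(t/109).
Taking log₂: log₂(30.1/11.2) = t·(1/61.8 − 1/109).
log₂(2.6875) = 1.4263; 1/61.8 − 1/109 = 0.0070069.
t = 1.4263 / 0.0070069 ≈ 203.55 hours.

204 hours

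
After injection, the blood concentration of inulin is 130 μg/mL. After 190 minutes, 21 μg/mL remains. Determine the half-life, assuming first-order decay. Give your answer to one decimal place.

A/A₀ = 21/130 ≈ 0.16154.
n = log₂(6.1905) ≈ 2.6301 half-lives elapsed in 190 minutes.
t½ = 190/2.6301 ≈ 72.242 minutes.

72.2 minutes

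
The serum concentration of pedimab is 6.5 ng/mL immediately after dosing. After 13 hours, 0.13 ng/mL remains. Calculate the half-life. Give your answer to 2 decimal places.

2.30 hours

A/A₀ = 0.13/6.5 ≈ 0.02.
n = log₂(50) ≈ 5.6439 half-lives elapsed in 13 hours.
t½ = 13/5.6439 ≈ 2.3034 hours.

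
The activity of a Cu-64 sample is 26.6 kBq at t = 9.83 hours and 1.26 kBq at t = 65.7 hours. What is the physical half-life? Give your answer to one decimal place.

Over Δt = 65.7 − 9.83 = 55.87 hours, the level fell by a factor of 26.6/1.26 ≈ 21.111.
n = log₂(21.111) ≈ 4.3999 half-lives, so t½ = 55.87/4.3999 ≈ 12.698 hours.

12.7 hours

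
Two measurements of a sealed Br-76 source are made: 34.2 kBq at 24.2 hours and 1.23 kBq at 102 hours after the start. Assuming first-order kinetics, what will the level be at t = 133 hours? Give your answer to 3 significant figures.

0.327 kBq

Over Δt = 102 − 24.2 = 77.8 hours, the level fell by a factor of 34.2/1.23 ≈ 27.805.
n = log₂(27.805) ≈ 4.7973 half-lives, so t½ = 77.8/4.7973 ≈ 16.218 hours.
From t = 102 to t = 133: 1.23 × (1/2)^((133−102)/16.218) ≈ 0.32695 kBq.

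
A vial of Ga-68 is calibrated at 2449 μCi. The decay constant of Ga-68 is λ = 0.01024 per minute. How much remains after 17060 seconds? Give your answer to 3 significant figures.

133 μCi

t½ = ln 2 / λ = 0.69315 / 0.01024 ≈ 67.69 minutes.
Convert the elapsed time: 17060 seconds = 284.333 minutes.
Number of half-lives: n = 284.333/67.69 ≈ 4.2005.
Remaining = 2449 × (1/2)^4.2005 = 2449 × 0.05439 ≈ 133.2 μCi.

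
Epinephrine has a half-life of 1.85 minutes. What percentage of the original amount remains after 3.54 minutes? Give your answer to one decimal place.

26.5%

n = 3.54/1.85 ≈ 1.9135 half-lives.
Fraction remaining = (1/2)^1.9135 ≈ 0.26545, i.e. 26.545%.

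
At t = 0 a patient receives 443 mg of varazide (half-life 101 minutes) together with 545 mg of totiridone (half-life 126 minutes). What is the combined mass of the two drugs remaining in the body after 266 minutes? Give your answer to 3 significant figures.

198 mg

varazide: 443 × (1/2)^(266/101) = 443 × (1/2)^2.6337 ≈ 71.383 mg.
totiridone: 545 × (1/2)^(266/126) = 545 × (1/2)^2.1111 ≈ 126.15 mg.
Total = 71.383 + 126.15 ≈ 197.53 mg.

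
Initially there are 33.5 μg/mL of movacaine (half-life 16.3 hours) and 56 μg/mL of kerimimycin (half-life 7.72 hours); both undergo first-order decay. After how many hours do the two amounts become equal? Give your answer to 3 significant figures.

Set 33.5·(1/2)^(t/16.3) = 56·(1/2)^(t/7.72).
Taking log₂: log₂(33.5/56) = t·(1/16.3 − 1/7.72).
log₂(0.59821) = -0.74127; 1/16.3 − 1/7.72 = -0.068184.
t = -0.74127 / -0.068184 ≈ 10.872 hours.

10.9 hours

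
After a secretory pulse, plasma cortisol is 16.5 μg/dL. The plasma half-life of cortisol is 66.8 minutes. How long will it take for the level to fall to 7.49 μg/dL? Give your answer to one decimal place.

76.1 minutes

Fraction remaining = 7.49/16.5 ≈ 0.45394.
n = log₂(16.5/7.49) = ln(2.2029)/ln 2 ≈ 1.1394 half-lives.
t = n × t½ = 1.1394 × 66.8 ≈ 76.114 minutes.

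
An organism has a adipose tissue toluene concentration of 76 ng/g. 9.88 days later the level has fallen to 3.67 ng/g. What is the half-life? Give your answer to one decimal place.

2.3 days

A/A₀ = 3.67/76 ≈ 0.048289.
n = log₂(20.708) ≈ 4.3721 half-lives elapsed in 9.88 days.
t½ = 9.88/4.3721 ≈ 2.2598 days.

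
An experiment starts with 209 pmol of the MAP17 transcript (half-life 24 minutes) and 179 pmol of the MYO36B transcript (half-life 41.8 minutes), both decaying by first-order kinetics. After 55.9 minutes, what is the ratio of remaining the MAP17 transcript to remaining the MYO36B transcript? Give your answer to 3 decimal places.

0.587

MAP17 transcript: 209 × (1/2)^(55.9/24) = 209 × (1/2)^2.3292 ≈ 41.591 pmol.
MYO36B transcript: 179 × (1/2)^(55.9/41.8) = 179 × (1/2)^1.3373 ≈ 70.84 pmol.
Ratio ≈ 41.591 / 70.84 ≈ 0.58711.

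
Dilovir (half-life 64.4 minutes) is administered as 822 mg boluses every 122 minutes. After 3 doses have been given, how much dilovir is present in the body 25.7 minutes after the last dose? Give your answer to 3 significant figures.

The 3 doses were given 269.7, 147.7, 25.7 minutes ago.
Total = 822·(1/2)^(269.7/64.4) + 822·(1/2)^(147.7/64.4) + 822·(1/2)^(25.7/64.4)
      = 45.102 + 167.67 + 623.36 ≈ 836.14 mg.

836 mg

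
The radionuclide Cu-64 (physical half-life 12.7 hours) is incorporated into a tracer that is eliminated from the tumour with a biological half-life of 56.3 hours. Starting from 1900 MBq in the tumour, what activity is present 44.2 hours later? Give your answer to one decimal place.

98.8 MBq

1/t_eff = 1/t_phys + 1/t_biol = 1/12.7 + 1/56.3 = 0.096502 per hour.
t_eff = 12.7 × 56.3 / (12.7 + 56.3) ≈ 10.362 hours.
Remaining = 1900 × (1/2)^(44.2/10.362) = 1900 × (1/2)^4.2654 ≈ 98.797 MBq.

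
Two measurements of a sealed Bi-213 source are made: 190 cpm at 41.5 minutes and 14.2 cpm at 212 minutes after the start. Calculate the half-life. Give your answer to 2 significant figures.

Over Δt = 212 − 41.5 = 170.5 minutes, the level fell by a factor of 190/14.2 ≈ 13.38.
n = log₂(13.38) ≈ 3.742 half-lives, so t½ = 170.5/3.742 ≈ 45.563 minutes.

46 minutes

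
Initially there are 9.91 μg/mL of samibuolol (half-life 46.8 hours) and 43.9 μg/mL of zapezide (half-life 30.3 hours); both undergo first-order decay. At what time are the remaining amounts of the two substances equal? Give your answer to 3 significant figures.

185 hours

Set 9.91·(1/2)^(t/46.8) = 43.9·(1/2)^(t/30.3).
Taking log₂: log₂(9.91/43.9) = t·(1/46.8 − 1/30.3).
log₂(0.22574) = -2.1473; 1/46.8 − 1/30.3 = -0.011636.
t = -2.1473 / -0.011636 ≈ 184.54 hours.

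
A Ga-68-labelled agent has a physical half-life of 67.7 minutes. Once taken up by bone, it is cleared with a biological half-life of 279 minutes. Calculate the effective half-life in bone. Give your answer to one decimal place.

1/t_eff = 1/t_phys + 1/t_biol = 1/67.7 + 1/279 = 0.018355 per minute.
t_eff = 67.7 × 279 / (67.7 + 279) ≈ 54.48 minutes.

54.5 minutes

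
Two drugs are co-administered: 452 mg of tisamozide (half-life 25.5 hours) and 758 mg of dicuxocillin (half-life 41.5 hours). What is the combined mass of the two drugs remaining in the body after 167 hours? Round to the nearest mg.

tisamozide: 452 × (1/2)^(167/25.5) = 452 × (1/2)^6.549 ≈ 4.8271 mg.
dicuxocillin: 758 × (1/2)^(167/41.5) = 758 × (1/2)^4.0241 ≈ 46.59 mg.
Total = 4.8271 + 46.59 ≈ 51.417 mg.

51 mg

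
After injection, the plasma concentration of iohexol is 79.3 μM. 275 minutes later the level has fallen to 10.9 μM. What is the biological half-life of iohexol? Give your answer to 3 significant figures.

96.1 minutes

A/A₀ = 10.9/79.3 ≈ 0.13745.
n = log₂(7.2752) ≈ 2.863 half-lives elapsed in 275 minutes.
t½ = 275/2.863 ≈ 96.053 minutes.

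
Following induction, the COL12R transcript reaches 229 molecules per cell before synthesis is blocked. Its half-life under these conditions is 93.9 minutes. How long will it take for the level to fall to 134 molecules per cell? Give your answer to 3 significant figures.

Fraction remaining = 134/229 ≈ 0.58515.
n = log₂(229/134) = ln(1.709)/ln 2 ≈ 0.77311 half-lives.
t = n × t½ = 0.77311 × 93.9 ≈ 72.595 minutes.

72.6 minutes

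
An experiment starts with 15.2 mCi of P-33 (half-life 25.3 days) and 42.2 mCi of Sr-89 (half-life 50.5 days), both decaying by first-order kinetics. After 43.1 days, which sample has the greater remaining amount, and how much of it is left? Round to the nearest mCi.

Sr-89, 23 mCi

P-33: 15.2 × (1/2)^1.7036 ≈ 4.6668 mCi.
Sr-89: 42.2 × (1/2)^0.85347 ≈ 23.356 mCi.
Sr-89 has more remaining, at ≈ 23.356 mCi.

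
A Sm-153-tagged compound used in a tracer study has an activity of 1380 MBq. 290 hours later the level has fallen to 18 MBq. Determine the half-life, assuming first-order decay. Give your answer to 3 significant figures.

A/A₀ = 18/1380 ≈ 0.013043.
n = log₂(76.667) ≈ 6.2605 half-lives elapsed in 290 hours.
t½ = 290/6.2605 ≈ 46.322 hours.

46.3 hours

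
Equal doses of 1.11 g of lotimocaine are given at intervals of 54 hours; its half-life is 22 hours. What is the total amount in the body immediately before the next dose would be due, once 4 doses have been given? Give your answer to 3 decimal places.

0.247 g

The 4 doses were given 216, 162, 108, 54 hours ago.
Total = 1.11·(1/2)^(216/22) + 1.11·(1/2)^(162/22) + 1.11·(1/2)^(108/22) + 1.11·(1/2)^(54/22)
      = 0.0012296 + 0.0067398 + 0.036944 + 0.2025 ≈ 0.24742 g.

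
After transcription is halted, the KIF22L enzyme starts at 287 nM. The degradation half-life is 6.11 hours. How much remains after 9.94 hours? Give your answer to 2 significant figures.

Number of half-lives: n = 9.94/6.11 ≈ 1.6268.
Remaining = 287 × (1/2)^1.6268 = 287 × 0.3238 ≈ 92.93 nM.

93 nM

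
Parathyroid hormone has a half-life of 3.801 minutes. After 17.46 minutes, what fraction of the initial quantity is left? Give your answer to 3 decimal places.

0.041

n = 17.46/3.801 ≈ 4.5935 half-lives.
Fraction remaining = (1/2)^4.5935 ≈ 0.04142.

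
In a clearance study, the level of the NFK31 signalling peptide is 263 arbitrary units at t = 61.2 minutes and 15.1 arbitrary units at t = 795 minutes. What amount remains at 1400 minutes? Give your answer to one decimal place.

Over Δt = 795 − 61.2 = 733.8 minutes, the level fell by a factor of 263/15.1 ≈ 17.417.
n = log₂(17.417) ≈ 4.1224 half-lives, so t½ = 733.8/4.1224 ≈ 178 minutes.
From t = 795 to t = 1400: 15.1 × (1/2)^((1400−795)/178) ≈ 1.4316 arbitrary units.

1.4 arbitrary units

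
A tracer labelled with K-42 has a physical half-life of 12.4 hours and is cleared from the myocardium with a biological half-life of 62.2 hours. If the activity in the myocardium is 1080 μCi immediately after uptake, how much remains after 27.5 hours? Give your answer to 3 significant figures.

1/t_eff = 1/t_phys + 1/t_biol = 1/12.4 + 1/62.2 = 0.096722 per hour.
t_eff = 12.4 × 62.2 / (12.4 + 62.2) ≈ 10.339 hours.
Remaining = 1080 × (1/2)^(27.5/10.339) = 1080 × (1/2)^2.6599 ≈ 170.89 μCi.

171 μCi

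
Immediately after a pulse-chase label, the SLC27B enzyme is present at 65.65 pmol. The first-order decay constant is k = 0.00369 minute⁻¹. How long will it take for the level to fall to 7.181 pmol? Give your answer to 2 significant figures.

t½ = ln 2 / k = 0.69315 / 0.00369 ≈ 187.84 minutes.
Fraction remaining = 7.181/65.65 ≈ 0.10938.
n = log₂(65.65/7.181) = ln(9.1422)/ln 2 ≈ 3.1925 half-lives.
t = n × t½ = 3.1925 × 187.84 ≈ 599.7 minutes.

600 minutes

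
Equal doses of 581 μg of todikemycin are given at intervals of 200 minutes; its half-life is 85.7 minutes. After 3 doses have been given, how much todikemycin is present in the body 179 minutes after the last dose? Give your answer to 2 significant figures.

The 3 doses were given 579, 379, 179 minutes ago.
Total = 581·(1/2)^(579/85.7) + 581·(1/2)^(379/85.7) + 581·(1/2)^(179/85.7)
      = 5.375 + 27.096 + 136.59 ≈ 169.06 μg.

170 μg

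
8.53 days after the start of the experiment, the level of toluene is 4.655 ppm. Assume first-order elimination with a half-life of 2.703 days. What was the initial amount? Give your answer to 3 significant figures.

Number of half-lives elapsed: n = 8.53/2.703 ≈ 3.1558.
A₀ = A × 2^n = 4.655 × 2^3.1558 = 4.655 × 8.912 ≈ 41.485 ppm.

41.5 ppm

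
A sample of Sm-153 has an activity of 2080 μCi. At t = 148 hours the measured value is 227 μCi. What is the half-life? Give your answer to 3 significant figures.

46.3 hours

A/A₀ = 227/2080 ≈ 0.10913.
n = log₂(9.163) ≈ 3.1958 half-lives elapsed in 148 hours.
t½ = 148/3.1958 ≈ 46.311 hours.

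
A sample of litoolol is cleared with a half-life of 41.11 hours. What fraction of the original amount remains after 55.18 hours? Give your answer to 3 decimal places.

n = 55.18/41.11 ≈ 1.3423 half-lives.
Fraction remaining = (1/2)^1.3423 ≈ 0.3944.

0.394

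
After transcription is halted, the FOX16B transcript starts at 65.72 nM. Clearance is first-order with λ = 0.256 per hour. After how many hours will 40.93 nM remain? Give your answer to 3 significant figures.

t½ = ln 2 / λ = 0.69315 / 0.256 ≈ 2.7076 hours.
Fraction remaining = 40.93/65.72 ≈ 0.62279.
n = log₂(65.72/40.93) = ln(1.6057)/ln 2 ≈ 0.68317 half-lives.
t = n × t½ = 0.68317 × 2.7076 ≈ 1.8498 hours.

1.85 hours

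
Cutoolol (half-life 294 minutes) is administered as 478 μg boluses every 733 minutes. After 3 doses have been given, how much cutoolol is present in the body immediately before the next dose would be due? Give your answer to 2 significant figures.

The 3 doses were given 2199, 1466, 733 minutes ago.
Total = 478·(1/2)^(2199/294) + 478·(1/2)^(1466/294) + 478·(1/2)^(733/294)
      = 2.6782 + 15.079 + 84.899 ≈ 102.66 μg.

100 μg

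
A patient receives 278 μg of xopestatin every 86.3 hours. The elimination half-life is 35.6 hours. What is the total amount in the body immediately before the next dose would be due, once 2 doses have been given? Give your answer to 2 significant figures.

The 2 doses were given 172.6, 86.3 hours ago.
Total = 278·(1/2)^(172.6/35.6) + 278·(1/2)^(86.3/35.6)
      = 9.6507 + 51.797 ≈ 61.447 μg.

61 μg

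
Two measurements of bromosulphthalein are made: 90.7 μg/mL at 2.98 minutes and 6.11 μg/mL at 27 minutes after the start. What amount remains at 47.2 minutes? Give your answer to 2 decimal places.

Over Δt = 27 − 2.98 = 24.02 minutes, the level fell by a factor of 90.7/6.11 ≈ 14.845.
n = log₂(14.845) ≈ 3.8919 half-lives, so t½ = 24.02/3.8919 ≈ 6.1719 minutes.
From t = 27 to t = 47.2: 6.11 × (1/2)^((47.2−27)/6.1719) ≈ 0.63211 μg/mL.

0.63 μg/mL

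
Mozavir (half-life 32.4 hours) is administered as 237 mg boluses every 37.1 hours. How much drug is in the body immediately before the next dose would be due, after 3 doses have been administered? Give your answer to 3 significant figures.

178 mg

The 3 doses were given 111.3, 74.2, 37.1 hours ago.
Total = 237·(1/2)^(111.3/32.4) + 237·(1/2)^(74.2/32.4) + 237·(1/2)^(37.1/32.4)
      = 21.911 + 48.457 + 107.16 ≈ 177.53 mg.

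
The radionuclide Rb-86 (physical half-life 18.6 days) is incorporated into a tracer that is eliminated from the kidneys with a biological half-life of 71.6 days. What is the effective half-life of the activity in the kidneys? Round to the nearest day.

15 days

1/t_eff = 1/t_phys + 1/t_biol = 1/18.6 + 1/71.6 = 0.06773 per day.
t_eff = 18.6 × 71.6 / (18.6 + 71.6) ≈ 14.765 days.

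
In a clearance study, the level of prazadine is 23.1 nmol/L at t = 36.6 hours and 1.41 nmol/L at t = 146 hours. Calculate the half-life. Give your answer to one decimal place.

Over Δt = 146 − 36.6 = 109.4 hours, the level fell by a factor of 23.1/1.41 ≈ 16.383.
n = log₂(16.383) ≈ 4.0341 half-lives, so t½ = 109.4/4.0341 ≈ 27.119 hours.

27.1 hours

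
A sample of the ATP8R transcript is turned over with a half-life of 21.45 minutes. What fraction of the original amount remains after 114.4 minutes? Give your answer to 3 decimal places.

n = 114.4/21.45 ≈ 5.3333 half-lives.
Fraction remaining = (1/2)^5.3333 ≈ 0.024803.

0.025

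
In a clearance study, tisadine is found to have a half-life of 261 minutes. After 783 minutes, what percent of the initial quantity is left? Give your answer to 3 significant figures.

12.5%

n = 783/261 ≈ 3 half-lives.
Fraction remaining = (1/2)^3 ≈ 0.125, i.e. 12.5%.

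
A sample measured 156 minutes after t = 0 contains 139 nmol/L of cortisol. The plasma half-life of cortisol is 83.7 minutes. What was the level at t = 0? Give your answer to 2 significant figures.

Number of half-lives elapsed: n = 156/83.7 ≈ 1.8638.
A₀ = A × 2^n = 139 × 2^1.8638 = 139 × 3.6396 ≈ 505.91 nmol/L.

510 nmol/L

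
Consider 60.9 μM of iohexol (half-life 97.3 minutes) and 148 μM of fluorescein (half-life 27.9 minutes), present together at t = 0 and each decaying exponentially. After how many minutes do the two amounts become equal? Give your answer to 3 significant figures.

Set 60.9·(1/2)^(t/97.3) = 148·(1/2)^(t/27.9).
Taking log₂: log₂(60.9/148) = t·(1/97.3 − 1/27.9).
log₂(0.41149) = -1.2811; 1/97.3 − 1/27.9 = -0.025565.
t = -1.2811 / -0.025565 ≈ 50.111 minutes.

50.1 minutes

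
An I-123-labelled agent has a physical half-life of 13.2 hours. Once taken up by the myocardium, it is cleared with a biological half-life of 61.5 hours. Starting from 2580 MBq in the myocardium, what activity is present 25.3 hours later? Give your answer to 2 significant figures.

510 MBq

1/t_eff = 1/t_phys + 1/t_biol = 1/13.2 + 1/61.5 = 0.092018 per hour.
t_eff = 13.2 × 61.5 / (13.2 + 61.5) ≈ 10.867 hours.
Remaining = 2580 × (1/2)^(25.3/10.867) = 2580 × (1/2)^2.328 ≈ 513.82 MBq.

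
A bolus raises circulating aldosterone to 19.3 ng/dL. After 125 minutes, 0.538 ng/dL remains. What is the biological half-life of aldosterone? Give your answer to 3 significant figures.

24.2 minutes

A/A₀ = 0.538/19.3 ≈ 0.027876.
n = log₂(35.874) ≈ 5.1649 half-lives elapsed in 125 minutes.
t½ = 125/5.1649 ≈ 24.202 minutes.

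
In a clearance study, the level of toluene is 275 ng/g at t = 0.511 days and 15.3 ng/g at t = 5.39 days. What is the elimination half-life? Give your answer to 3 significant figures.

1.17 days

Over Δt = 5.39 − 0.511 = 4.879 days, the level fell by a factor of 275/15.3 ≈ 17.974.
n = log₂(17.974) ≈ 4.1678 half-lives, so t½ = 4.879/4.1678 ≈ 1.1706 days.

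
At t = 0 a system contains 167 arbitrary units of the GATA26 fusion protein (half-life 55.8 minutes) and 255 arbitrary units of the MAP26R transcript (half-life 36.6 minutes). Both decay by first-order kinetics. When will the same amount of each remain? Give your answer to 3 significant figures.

Set 167·(1/2)^(t/55.8) = 255·(1/2)^(t/36.6).
Taking log₂: log₂(167/255) = t·(1/55.8 − 1/36.6).
log₂(0.6549) = -0.61065; 1/55.8 − 1/36.6 = -0.0094013.
t = -0.61065 / -0.0094013 ≈ 64.954 minutes.

65.0 minutes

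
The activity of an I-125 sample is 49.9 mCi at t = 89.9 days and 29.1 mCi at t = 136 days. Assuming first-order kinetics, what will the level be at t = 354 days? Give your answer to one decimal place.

Over Δt = 136 − 89.9 = 46.1 days, the level fell by a factor of 49.9/29.1 ≈ 1.7148.
n = log₂(1.7148) ≈ 0.77802 half-lives, so t½ = 46.1/0.77802 ≈ 59.253 days.
From t = 136 to t = 354: 29.1 × (1/2)^((354−136)/59.253) ≈ 2.2717 mCi.

2.3 mCi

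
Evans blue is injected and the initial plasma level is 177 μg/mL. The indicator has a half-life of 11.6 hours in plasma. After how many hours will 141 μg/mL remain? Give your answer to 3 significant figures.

3.81 hours

Fraction remaining = 141/177 ≈ 0.79661.
n = log₂(177/141) = ln(1.2553)/ln 2 ≈ 0.32805 half-lives.
t = n × t½ = 0.32805 × 11.6 ≈ 3.8054 hours.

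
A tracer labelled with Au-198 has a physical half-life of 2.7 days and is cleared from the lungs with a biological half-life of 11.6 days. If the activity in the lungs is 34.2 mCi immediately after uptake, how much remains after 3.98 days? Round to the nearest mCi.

1/t_eff = 1/t_phys + 1/t_biol = 1/2.7 + 1/11.6 = 0.45658 per day.
t_eff = 2.7 × 11.6 / (2.7 + 11.6) ≈ 2.1902 days.
Remaining = 34.2 × (1/2)^(3.98/2.1902) = 34.2 × (1/2)^1.8172 ≈ 9.7051 mCi.

10 mCi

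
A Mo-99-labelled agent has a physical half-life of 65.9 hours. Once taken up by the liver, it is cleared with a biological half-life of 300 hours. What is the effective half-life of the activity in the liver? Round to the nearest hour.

1/t_eff = 1/t_phys + 1/t_biol = 1/65.9 + 1/300 = 0.018508 per hour.
t_eff = 65.9 × 300 / (65.9 + 300) ≈ 54.031 hours.

54 hours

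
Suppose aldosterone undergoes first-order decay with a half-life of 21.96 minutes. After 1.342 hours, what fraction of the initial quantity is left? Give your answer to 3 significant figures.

1.342 hours = 80.52 minutes.
n = 80.52/21.96 ≈ 3.6667 half-lives.
Fraction remaining = (1/2)^3.6667 ≈ 0.078745.

0.0787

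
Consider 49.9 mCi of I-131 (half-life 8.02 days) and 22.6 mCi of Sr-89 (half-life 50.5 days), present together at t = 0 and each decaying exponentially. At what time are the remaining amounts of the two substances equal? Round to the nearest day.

Set 49.9·(1/2)^(t/8.02) = 22.6·(1/2)^(t/50.5).
Taking log₂: log₂(49.9/22.6) = t·(1/8.02 − 1/50.5).
log₂(2.208) = 1.1427; 1/8.02 − 1/50.5 = 0.10489.
t = 1.1427 / 0.10489 ≈ 10.895 days.

11 days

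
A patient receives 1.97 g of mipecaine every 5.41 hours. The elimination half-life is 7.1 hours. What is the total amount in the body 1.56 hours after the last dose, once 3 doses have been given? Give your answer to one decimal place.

The 3 doses were given 12.38, 6.97, 1.56 hours ago.
Total = 1.97·(1/2)^(12.38/7.1) + 1.97·(1/2)^(6.97/7.1) + 1.97·(1/2)^(1.56/7.1)
      = 0.58826 + 0.99758 + 1.6917 ≈ 3.2775 g.

3.3 g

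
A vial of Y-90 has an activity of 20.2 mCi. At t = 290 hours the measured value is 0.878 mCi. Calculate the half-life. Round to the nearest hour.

64 hours

A/A₀ = 0.878/20.2 ≈ 0.043465.
n = log₂(23.007) ≈ 4.524 half-lives elapsed in 290 hours.
t½ = 290/4.524 ≈ 64.103 hours.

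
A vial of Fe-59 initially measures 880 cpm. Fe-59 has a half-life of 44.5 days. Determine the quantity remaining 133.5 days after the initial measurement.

Elapsed time is 3 half-lives (133.5/44.5).
Each half-life halves the amount: 880 × (1/2)^3 = 880/8 = 110 cpm.

110 cpm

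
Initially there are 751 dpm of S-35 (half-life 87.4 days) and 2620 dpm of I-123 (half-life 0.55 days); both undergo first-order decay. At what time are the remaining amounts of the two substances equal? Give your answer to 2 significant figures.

Set 751·(1/2)^(t/87.4) = 2620·(1/2)^(t/0.55).
Taking log₂: log₂(751/2620) = t·(1/87.4 − 1/0.55).
log₂(0.28664) = -1.8027; 1/87.4 − 1/0.55 = -1.8067.
t = -1.8027 / -1.8067 ≈ 0.99775 days.

1.0 days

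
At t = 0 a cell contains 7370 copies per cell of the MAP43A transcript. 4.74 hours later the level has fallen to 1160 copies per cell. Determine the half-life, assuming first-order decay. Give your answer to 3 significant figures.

1.78 hours

A/A₀ = 1160/7370 ≈ 0.15739.
n = log₂(6.3534) ≈ 2.6675 half-lives elapsed in 4.74 hours.
t½ = 4.74/2.6675 ≈ 1.7769 hours.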